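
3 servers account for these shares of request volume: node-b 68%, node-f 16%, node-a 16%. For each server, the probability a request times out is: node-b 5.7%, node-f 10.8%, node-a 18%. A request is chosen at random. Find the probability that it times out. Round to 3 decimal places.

0.085

Prior × likelihood for each hypothesis:
  node-b: 0.68 × 0.057 = 0.03876
  node-f: 0.16 × 0.108 = 0.01728
  node-a: 0.16 × 0.18 = 0.0288
P(timeout) = 0.03876 + 0.01728 + 0.0288 = 0.08484 → 0.085.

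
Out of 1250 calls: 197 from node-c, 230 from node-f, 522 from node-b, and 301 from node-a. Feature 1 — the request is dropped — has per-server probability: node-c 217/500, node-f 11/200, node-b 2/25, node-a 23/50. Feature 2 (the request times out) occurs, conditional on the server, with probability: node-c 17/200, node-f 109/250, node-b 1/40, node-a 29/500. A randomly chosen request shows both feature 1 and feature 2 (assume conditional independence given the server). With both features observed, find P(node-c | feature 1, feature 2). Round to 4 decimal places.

Compute prior × likelihood for every hypothesis:
  node-c: 0.1576 × 0.434 × 0.085 = 0.005813864
  node-f: 0.184 × 0.055 × 0.436 = 0.00441232
  node-b: 0.4176 × 0.08 × 0.025 = 0.0008352
  node-a: 0.2408 × 0.46 × 0.058 = 0.006424544
Sum = 0.017485928.
P(node-c | evidence) = 0.005813864 / 0.017485928 ≈ 0.3325.

0.3325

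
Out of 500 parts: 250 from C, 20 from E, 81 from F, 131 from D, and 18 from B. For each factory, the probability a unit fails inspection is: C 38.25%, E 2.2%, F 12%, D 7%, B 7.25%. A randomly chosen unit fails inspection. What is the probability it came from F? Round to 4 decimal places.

By Bayes' rule, posterior ∝ prior × likelihood:
  C: 0.5 × 0.3825 = 0.19125
  E: 0.04 × 0.022 = 0.00088
  F: 0.162 × 0.12 = 0.01944
  D: 0.262 × 0.07 = 0.01834
  B: 0.036 × 0.0725 = 0.00261
Normalizing constant = 0.23252.
P(F | evidence) = 0.01944 / 0.23252 ≈ 0.0836.

0.0836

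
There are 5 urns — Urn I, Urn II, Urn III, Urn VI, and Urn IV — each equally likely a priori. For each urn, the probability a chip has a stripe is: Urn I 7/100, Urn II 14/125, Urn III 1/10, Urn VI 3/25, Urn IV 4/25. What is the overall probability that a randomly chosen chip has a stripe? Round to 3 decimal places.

With a uniform prior (1/5 each), posterior ∝ likelihood:
  Urn I: 0.07
  Urn II: 0.112
  Urn III: 0.1
  Urn VI: 0.12
  Urn IV: 0.16
P(striped) = (1/5) × (0.07 + 0.112 + 0.1 + 0.12 + 0.16) = 0.562/5 ≈ 0.112.

0.112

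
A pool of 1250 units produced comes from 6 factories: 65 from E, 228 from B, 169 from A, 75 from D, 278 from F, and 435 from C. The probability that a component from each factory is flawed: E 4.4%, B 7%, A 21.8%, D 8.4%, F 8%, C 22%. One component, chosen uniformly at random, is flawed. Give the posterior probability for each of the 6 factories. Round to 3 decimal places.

Compute prior × likelihood for every hypothesis:
  E: 0.052 × 0.044 = 0.002288
  B: 0.1824 × 0.07 = 0.012768
  A: 0.1352 × 0.218 = 0.0294736
  D: 0.06 × 0.084 = 0.00504
  F: 0.2224 × 0.08 = 0.017792
  C: 0.348 × 0.22 = 0.07656
Normalizing constant = 0.1439216.
P(E | flawed) = 0.002288/0.1439216 ≈ 0.016
P(B | flawed) = 0.012768/0.1439216 ≈ 0.089
P(A | flawed) = 0.0294736/0.1439216 ≈ 0.205
P(D | flawed) = 0.00504/0.1439216 ≈ 0.035
P(F | flawed) = 0.017792/0.1439216 ≈ 0.124
P(C | flawed) = 0.07656/0.1439216 ≈ 0.532

E 0.016, B 0.089, A 0.205, D 0.035, F 0.124, C 0.532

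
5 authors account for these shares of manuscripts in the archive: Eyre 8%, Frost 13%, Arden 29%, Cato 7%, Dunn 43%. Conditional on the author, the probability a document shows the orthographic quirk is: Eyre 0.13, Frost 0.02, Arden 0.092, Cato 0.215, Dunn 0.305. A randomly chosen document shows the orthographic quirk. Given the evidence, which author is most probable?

By Bayes' rule, posterior ∝ prior × likelihood:
  Eyre: 0.08 × 0.13 = 0.0104
  Frost: 0.13 × 0.02 = 0.0026
  Arden: 0.29 × 0.092 = 0.02668
  Cato: 0.07 × 0.215 = 0.01505
  Dunn: 0.43 × 0.305 = 0.13115
Normalizing constant = 0.18588.
Largest term belongs to Dunn, so Dunn is most probable.

Dunn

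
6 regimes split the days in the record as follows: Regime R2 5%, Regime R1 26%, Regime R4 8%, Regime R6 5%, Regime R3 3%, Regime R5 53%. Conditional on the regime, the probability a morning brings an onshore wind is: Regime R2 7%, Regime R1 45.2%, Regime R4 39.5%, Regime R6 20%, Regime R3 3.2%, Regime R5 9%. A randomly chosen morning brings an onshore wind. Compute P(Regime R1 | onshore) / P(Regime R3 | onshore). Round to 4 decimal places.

Compute prior × likelihood for every hypothesis:
  Regime R2: 0.05 × 0.07 = 0.0035
  Regime R1: 0.26 × 0.452 = 0.11752
  Regime R4: 0.08 × 0.395 = 0.0316
  Regime R6: 0.05 × 0.2 = 0.01
  Regime R3: 0.03 × 0.032 = 0.00096
  Regime R5: 0.53 × 0.09 = 0.0477
Total = 0.21128.
The ratio is 0.11752 / 0.00096 (the normalizer cancels) = 122.4167.

122.4167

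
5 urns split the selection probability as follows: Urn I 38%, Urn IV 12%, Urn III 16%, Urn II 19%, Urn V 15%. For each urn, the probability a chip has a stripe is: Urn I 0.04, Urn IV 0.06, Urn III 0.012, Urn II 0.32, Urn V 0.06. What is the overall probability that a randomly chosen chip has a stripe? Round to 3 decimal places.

0.094

Compute prior × likelihood for every hypothesis:
  Urn I: 0.38 × 0.04 = 0.0152
  Urn IV: 0.12 × 0.06 = 0.0072
  Urn III: 0.16 × 0.012 = 0.00192
  Urn II: 0.19 × 0.32 = 0.0608
  Urn V: 0.15 × 0.06 = 0.009
P(striped) = 0.0152 + 0.0072 + 0.00192 + 0.0608 + 0.009 = 0.09412 → 0.094.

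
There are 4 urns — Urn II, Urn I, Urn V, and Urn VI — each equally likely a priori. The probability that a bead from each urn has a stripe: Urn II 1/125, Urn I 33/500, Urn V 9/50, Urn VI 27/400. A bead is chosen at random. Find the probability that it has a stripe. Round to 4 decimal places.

0.0804

Since the prior is uniform, the posterior is proportional to the likelihood:
  Urn II: 0.008
  Urn I: 0.066
  Urn V: 0.18
  Urn VI: 0.0675
P(striped) = (1/4) × (0.008 + 0.066 + 0.18 + 0.0675) = 0.3215/4 ≈ 0.0804.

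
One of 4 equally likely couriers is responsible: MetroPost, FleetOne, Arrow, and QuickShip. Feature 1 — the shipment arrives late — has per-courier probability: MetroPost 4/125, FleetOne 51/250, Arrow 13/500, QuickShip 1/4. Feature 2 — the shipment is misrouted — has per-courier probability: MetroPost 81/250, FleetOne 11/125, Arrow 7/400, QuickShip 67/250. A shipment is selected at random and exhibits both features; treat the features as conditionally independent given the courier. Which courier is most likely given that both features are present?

Since the prior is uniform, the posterior is proportional to the likelihood:
  MetroPost: 0.032 × 0.324 = 0.010368
  FleetOne: 0.204 × 0.088 = 0.017952
  Arrow: 0.026 × 0.0175 = 0.000455
  QuickShip: 0.25 × 0.268 = 0.067
Sum = 0.095775.
Largest term belongs to QuickShip, so QuickShip is most probable.

QuickShip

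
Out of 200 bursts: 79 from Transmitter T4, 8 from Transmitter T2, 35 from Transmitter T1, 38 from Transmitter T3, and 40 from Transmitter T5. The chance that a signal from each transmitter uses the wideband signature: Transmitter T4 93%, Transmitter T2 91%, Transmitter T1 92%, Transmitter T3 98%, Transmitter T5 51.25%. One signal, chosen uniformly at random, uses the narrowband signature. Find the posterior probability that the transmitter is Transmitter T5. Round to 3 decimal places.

Taking complements, P(narrowband | each) = Transmitter T4 0.07, Transmitter T2 0.09, Transmitter T1 0.08, Transmitter T3 0.02, Transmitter T5 0.4875.
Prior × likelihood for each hypothesis:
  Transmitter T4: 0.395 × 0.07 = 0.02765
  Transmitter T2: 0.04 × 0.09 = 0.0036
  Transmitter T1: 0.175 × 0.08 = 0.014
  Transmitter T3: 0.19 × 0.02 = 0.0038
  Transmitter T5: 0.2 × 0.4875 = 0.0975
Total = 0.14655.
P(Transmitter T5 | evidence) = 0.0975 / 0.14655 ≈ 0.665.

0.665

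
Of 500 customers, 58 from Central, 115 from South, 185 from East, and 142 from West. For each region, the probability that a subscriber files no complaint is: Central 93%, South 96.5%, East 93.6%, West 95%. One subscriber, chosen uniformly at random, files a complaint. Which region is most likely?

Taking complements, P(complaint | each) = Central 0.07, South 0.035, East 0.064, West 0.05.
Unnormalized posteriors (prior × likelihood):
  Central: 0.116 × 0.07 = 0.00812
  South: 0.23 × 0.035 = 0.00805
  East: 0.37 × 0.064 = 0.02368
  West: 0.284 × 0.05 = 0.0142
Total = 0.05405.
Largest term belongs to East, so East is most probable.

East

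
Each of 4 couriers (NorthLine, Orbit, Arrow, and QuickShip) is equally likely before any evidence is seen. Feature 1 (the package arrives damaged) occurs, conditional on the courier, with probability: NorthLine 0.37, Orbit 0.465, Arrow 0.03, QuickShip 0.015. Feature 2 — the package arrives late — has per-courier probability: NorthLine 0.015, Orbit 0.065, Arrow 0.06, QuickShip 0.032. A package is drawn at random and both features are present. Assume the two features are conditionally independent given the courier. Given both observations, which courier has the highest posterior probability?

Since the prior is uniform, the posterior is proportional to the likelihood:
  NorthLine: 0.37 × 0.015 = 0.00555
  Orbit: 0.465 × 0.065 = 0.030225
  Arrow: 0.03 × 0.06 = 0.0018
  QuickShip: 0.015 × 0.032 = 0.00048
Normalizing constant = 0.038055.
Largest term belongs to Orbit, so Orbit is most probable.

Orbit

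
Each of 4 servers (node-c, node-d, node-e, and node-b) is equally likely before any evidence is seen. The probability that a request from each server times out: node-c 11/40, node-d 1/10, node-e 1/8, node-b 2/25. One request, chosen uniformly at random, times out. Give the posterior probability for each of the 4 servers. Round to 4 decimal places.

node-c 0.4741, node-d 0.1724, node-e 0.2155, node-b 0.1379

With a uniform prior (1/4 each), posterior ∝ likelihood:
  node-c: 0.275
  node-d: 0.1
  node-e: 0.125
  node-b: 0.08
Total = 0.58.
P(node-c | timeout) = 0.275/0.58 ≈ 0.4741
P(node-d | timeout) = 0.1/0.58 ≈ 0.1724
P(node-e | timeout) = 0.125/0.58 ≈ 0.2155
P(node-b | timeout) = 0.08/0.58 ≈ 0.1379
(Check: 0.4741+0.1724+0.2155+0.1379 = 0.9999.)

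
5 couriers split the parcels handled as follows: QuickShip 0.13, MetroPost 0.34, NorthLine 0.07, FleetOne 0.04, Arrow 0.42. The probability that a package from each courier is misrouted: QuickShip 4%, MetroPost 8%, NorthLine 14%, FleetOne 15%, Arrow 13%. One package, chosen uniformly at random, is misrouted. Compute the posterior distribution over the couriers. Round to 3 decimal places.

Compute prior × likelihood for every hypothesis:
  QuickShip: 0.13 × 0.04 = 0.0052
  MetroPost: 0.34 × 0.08 = 0.0272
  NorthLine: 0.07 × 0.14 = 0.0098
  FleetOne: 0.04 × 0.15 = 0.006
  Arrow: 0.42 × 0.13 = 0.0546
Sum = 0.1028.
P(QuickShip | misrouted) = 0.0052/0.1028 ≈ 0.051
P(MetroPost | misrouted) = 0.0272/0.1028 ≈ 0.265
P(NorthLine | misrouted) = 0.0098/0.1028 ≈ 0.095
P(FleetOne | misrouted) = 0.006/0.1028 ≈ 0.058
P(Arrow | misrouted) = 0.0546/0.1028 ≈ 0.531
(Check: 0.051+0.265+0.095+0.058+0.531 = 1.000.)

QuickShip 0.051, MetroPost 0.265, NorthLine 0.095, FleetOne 0.058, Arrow 0.531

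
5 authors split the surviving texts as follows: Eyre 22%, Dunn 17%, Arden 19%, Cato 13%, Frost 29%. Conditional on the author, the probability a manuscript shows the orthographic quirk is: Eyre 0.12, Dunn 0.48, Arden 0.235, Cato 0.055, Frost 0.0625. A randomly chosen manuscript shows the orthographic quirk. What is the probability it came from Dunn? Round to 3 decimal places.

Unnormalized posteriors (prior × likelihood):
  Eyre: 0.22 × 0.12 = 0.0264
  Dunn: 0.17 × 0.48 = 0.0816
  Arden: 0.19 × 0.235 = 0.04465
  Cato: 0.13 × 0.055 = 0.00715
  Frost: 0.29 × 0.0625 = 0.018125
Normalizing constant = 0.177925.
P(Dunn | evidence) = 0.0816 / 0.177925 ≈ 0.459.

0.459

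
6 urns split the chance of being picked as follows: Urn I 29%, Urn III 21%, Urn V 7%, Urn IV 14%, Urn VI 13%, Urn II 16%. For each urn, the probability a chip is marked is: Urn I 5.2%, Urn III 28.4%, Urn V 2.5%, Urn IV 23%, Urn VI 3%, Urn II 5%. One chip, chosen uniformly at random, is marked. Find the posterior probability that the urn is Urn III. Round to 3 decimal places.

0.495

Unnormalized posteriors (prior × likelihood):
  Urn I: 0.29 × 0.052 = 0.01508
  Urn III: 0.21 × 0.284 = 0.05964
  Urn V: 0.07 × 0.025 = 0.00175
  Urn IV: 0.14 × 0.23 = 0.0322
  Urn VI: 0.13 × 0.03 = 0.0039
  Urn II: 0.16 × 0.05 = 0.008
Normalizing constant = 0.12057.
P(Urn III | evidence) = 0.05964 / 0.12057 ≈ 0.495.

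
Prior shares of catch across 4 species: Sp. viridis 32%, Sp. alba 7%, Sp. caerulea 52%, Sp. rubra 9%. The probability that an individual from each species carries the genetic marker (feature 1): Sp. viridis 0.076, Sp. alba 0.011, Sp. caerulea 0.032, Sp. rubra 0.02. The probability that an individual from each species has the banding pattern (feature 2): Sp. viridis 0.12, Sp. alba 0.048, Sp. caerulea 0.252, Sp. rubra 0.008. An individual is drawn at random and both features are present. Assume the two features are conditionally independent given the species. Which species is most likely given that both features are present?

Prior × likelihood for each hypothesis:
  Sp. viridis: 0.32 × 0.076 × 0.12 = 0.0029184
  Sp. alba: 0.07 × 0.011 × 0.048 = 0.00003696
  Sp. caerulea: 0.52 × 0.032 × 0.252 = 0.00419328
  Sp. rubra: 0.09 × 0.02 × 0.008 = 0.0000144
Normalizing constant = 0.00716304.
Largest term belongs to Sp. caerulea, so Sp. caerulea is most probable.

Sp. caerulea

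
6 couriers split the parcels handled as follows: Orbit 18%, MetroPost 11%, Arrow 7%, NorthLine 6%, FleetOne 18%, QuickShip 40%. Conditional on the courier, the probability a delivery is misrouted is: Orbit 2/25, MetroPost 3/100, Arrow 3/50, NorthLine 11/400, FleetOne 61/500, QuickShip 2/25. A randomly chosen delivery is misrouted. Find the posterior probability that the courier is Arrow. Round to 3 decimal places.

Compute prior × likelihood for every hypothesis:
  Orbit: 0.18 × 0.08 = 0.0144
  MetroPost: 0.11 × 0.03 = 0.0033
  Arrow: 0.07 × 0.06 = 0.0042
  NorthLine: 0.06 × 0.0275 = 0.00165
  FleetOne: 0.18 × 0.122 = 0.02196
  QuickShip: 0.4 × 0.08 = 0.032
Sum = 0.07751.
P(Arrow | evidence) = 0.0042 / 0.07751 ≈ 0.054.

0.054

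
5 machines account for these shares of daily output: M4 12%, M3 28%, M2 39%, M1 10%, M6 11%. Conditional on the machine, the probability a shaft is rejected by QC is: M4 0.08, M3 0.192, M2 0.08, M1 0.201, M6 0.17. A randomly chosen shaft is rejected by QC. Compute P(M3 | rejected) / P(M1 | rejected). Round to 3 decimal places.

2.675

Compute prior × likelihood for every hypothesis:
  M4: 0.12 × 0.08 = 0.0096
  M3: 0.28 × 0.192 = 0.05376
  M2: 0.39 × 0.08 = 0.0312
  M1: 0.1 × 0.201 = 0.0201
  M6: 0.11 × 0.17 = 0.0187
Sum = 0.13336.
The ratio is 0.05376 / 0.0201 (the normalizer cancels) = 2.675.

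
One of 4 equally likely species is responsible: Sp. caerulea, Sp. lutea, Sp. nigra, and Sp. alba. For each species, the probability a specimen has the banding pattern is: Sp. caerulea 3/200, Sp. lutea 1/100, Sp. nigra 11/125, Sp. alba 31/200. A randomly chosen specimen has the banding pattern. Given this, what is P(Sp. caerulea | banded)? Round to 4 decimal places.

0.0560

Since the prior is uniform, the posterior is proportional to the likelihood:
  Sp. caerulea: 0.015
  Sp. lutea: 0.01
  Sp. nigra: 0.088
  Sp. alba: 0.155
Normalizing constant = 0.268.
P(Sp. caerulea | evidence) = 0.015 / 0.268 ≈ 0.0560.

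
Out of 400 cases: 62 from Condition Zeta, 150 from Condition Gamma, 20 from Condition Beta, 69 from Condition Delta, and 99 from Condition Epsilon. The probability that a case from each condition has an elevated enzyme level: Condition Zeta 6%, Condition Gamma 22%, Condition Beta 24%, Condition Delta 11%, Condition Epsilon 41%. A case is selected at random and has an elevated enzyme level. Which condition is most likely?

By Bayes' rule, posterior ∝ prior × likelihood:
  Condition Zeta: 0.155 × 0.06 = 0.0093
  Condition Gamma: 0.375 × 0.22 = 0.0825
  Condition Beta: 0.05 × 0.24 = 0.012
  Condition Delta: 0.1725 × 0.11 = 0.018975
  Condition Epsilon: 0.2475 × 0.41 = 0.101475
Total = 0.22425.
Largest term belongs to Condition Epsilon, so Condition Epsilon is most probable.

Condition Epsilon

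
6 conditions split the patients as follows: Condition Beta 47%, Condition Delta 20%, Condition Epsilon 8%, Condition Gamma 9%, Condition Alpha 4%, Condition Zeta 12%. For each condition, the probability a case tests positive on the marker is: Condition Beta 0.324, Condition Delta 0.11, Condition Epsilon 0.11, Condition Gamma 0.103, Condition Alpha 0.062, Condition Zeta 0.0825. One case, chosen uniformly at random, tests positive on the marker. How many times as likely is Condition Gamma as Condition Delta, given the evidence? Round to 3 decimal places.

Unnormalized posteriors (prior × likelihood):
  Condition Beta: 0.47 × 0.324 = 0.15228
  Condition Delta: 0.2 × 0.11 = 0.022
  Condition Epsilon: 0.08 × 0.11 = 0.0088
  Condition Gamma: 0.09 × 0.103 = 0.00927
  Condition Alpha: 0.04 × 0.062 = 0.00248
  Condition Zeta: 0.12 × 0.0825 = 0.0099
Sum = 0.20473.
The ratio is 0.00927 / 0.022 (the normalizer cancels) = 0.421.

0.421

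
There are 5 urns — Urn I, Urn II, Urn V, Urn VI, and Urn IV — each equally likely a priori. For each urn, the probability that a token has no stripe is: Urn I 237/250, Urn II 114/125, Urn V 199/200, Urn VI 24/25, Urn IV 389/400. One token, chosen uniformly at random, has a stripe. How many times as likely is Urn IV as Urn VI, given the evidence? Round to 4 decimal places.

0.6875

Taking complements, P(striped | each) = Urn I 0.052, Urn II 0.088, Urn V 0.005, Urn VI 0.04, Urn IV 0.0275.
Since the prior is uniform, the posterior is proportional to the likelihood:
  Urn I: 0.052
  Urn II: 0.088
  Urn V: 0.005
  Urn VI: 0.04
  Urn IV: 0.0275
Normalizing constant = 0.2125.
The ratio is 0.0275 / 0.04 (the normalizer cancels) = 0.6875.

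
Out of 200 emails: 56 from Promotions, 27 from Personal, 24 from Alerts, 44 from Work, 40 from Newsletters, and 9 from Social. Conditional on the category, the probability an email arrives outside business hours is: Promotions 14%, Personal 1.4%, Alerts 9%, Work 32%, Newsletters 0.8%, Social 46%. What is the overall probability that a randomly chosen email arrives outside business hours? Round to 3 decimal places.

0.145

Compute prior × likelihood for every hypothesis:
  Promotions: 0.28 × 0.14 = 0.0392
  Personal: 0.135 × 0.014 = 0.00189
  Alerts: 0.12 × 0.09 = 0.0108
  Work: 0.22 × 0.32 = 0.0704
  Newsletters: 0.2 × 0.008 = 0.0016
  Social: 0.045 × 0.46 = 0.0207
P(off-hours) = 0.0392 + 0.00189 + 0.0108 + 0.0704 + 0.0016 + 0.0207 = 0.14459 → 0.145.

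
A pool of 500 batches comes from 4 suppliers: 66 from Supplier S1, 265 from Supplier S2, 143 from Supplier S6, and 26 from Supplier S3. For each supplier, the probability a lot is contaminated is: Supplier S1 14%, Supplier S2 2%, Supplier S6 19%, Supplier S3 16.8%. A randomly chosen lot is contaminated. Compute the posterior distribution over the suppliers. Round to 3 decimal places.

Compute prior × likelihood for every hypothesis:
  Supplier S1: 0.132 × 0.14 = 0.01848
  Supplier S2: 0.53 × 0.02 = 0.0106
  Supplier S6: 0.286 × 0.19 = 0.05434
  Supplier S3: 0.052 × 0.168 = 0.008736
Total = 0.092156.
P(Supplier S1 | contaminated) = 0.01848/0.092156 ≈ 0.201
P(Supplier S2 | contaminated) = 0.0106/0.092156 ≈ 0.115
P(Supplier S6 | contaminated) = 0.05434/0.092156 ≈ 0.590
P(Supplier S3 | contaminated) = 0.008736/0.092156 ≈ 0.095

Supplier S1 0.201, Supplier S2 0.115, Supplier S6 0.590, Supplier S3 0.095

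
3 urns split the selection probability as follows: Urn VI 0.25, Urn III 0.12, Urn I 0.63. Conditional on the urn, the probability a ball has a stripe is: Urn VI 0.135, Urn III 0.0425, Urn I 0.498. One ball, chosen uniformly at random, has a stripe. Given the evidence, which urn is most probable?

Urn I

Prior × likelihood for each hypothesis:
  Urn VI: 0.25 × 0.135 = 0.03375
  Urn III: 0.12 × 0.0425 = 0.0051
  Urn I: 0.63 × 0.498 = 0.31374
Sum = 0.35259.
Largest term belongs to Urn I, so Urn I is most probable.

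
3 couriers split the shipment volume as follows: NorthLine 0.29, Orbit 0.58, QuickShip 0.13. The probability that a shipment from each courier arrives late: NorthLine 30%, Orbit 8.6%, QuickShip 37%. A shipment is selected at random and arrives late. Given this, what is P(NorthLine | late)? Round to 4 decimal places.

Compute prior × likelihood for every hypothesis:
  NorthLine: 0.29 × 0.3 = 0.087
  Orbit: 0.58 × 0.086 = 0.04988
  QuickShip: 0.13 × 0.37 = 0.0481
Total = 0.18498.
P(NorthLine | evidence) = 0.087 / 0.18498 ≈ 0.4703.

0.4703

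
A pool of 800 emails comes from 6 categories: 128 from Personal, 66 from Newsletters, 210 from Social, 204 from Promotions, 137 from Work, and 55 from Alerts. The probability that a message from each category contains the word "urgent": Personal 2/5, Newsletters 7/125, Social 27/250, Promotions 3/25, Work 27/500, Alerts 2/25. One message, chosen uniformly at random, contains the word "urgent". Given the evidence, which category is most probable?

Personal

Prior × likelihood for each hypothesis:
  Personal: 0.16 × 0.4 = 0.064
  Newsletters: 0.0825 × 0.056 = 0.00462
  Social: 0.2625 × 0.108 = 0.02835
  Promotions: 0.255 × 0.12 = 0.0306
  Work: 0.17125 × 0.054 = 0.0092475
  Alerts: 0.06875 × 0.08 = 0.0055
Total = 0.1423175.
Largest term belongs to Personal, so Personal is most probable.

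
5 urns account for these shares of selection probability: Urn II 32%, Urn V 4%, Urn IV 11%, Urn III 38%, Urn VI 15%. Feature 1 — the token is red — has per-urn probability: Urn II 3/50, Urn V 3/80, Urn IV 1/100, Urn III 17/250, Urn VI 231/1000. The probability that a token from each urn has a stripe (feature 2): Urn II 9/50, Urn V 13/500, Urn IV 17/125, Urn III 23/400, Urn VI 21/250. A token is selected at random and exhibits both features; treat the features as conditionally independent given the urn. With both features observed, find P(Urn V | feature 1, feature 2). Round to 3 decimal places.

0.005

By Bayes' rule, posterior ∝ prior × likelihood:
  Urn II: 0.32 × 0.06 × 0.18 = 0.003456
  Urn V: 0.04 × 0.0375 × 0.026 = 0.000039
  Urn IV: 0.11 × 0.01 × 0.136 = 0.0001496
  Urn III: 0.38 × 0.068 × 0.0575 = 0.0014858
  Urn VI: 0.15 × 0.231 × 0.084 = 0.0029106
Sum = 0.008041.
P(Urn V | evidence) = 0.000039 / 0.008041 ≈ 0.005.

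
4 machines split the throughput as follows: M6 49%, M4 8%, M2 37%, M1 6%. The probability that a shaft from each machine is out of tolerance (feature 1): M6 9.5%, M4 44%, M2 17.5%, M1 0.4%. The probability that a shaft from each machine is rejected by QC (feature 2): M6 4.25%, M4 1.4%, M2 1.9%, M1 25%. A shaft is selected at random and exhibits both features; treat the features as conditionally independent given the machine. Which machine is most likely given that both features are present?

M6

Compute prior × likelihood for every hypothesis:
  M6: 0.49 × 0.095 × 0.0425 = 0.001978375
  M4: 0.08 × 0.44 × 0.014 = 0.0004928
  M2: 0.37 × 0.175 × 0.019 = 0.00123025
  M1: 0.06 × 0.004 × 0.25 = 0.00006
Sum = 0.003761425.
Largest term belongs to M6, so M6 is most probable.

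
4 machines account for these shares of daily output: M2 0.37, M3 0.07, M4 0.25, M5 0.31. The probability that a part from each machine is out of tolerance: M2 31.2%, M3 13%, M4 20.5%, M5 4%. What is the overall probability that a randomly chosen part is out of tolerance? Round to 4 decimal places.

Unnormalized posteriors (prior × likelihood):
  M2: 0.37 × 0.312 = 0.11544
  M3: 0.07 × 0.13 = 0.0091
  M4: 0.25 × 0.205 = 0.05125
  M5: 0.31 × 0.04 = 0.0124
P(oversize) = 0.11544 + 0.0091 + 0.05125 + 0.0124 = 0.18819 → 0.1882.

0.1882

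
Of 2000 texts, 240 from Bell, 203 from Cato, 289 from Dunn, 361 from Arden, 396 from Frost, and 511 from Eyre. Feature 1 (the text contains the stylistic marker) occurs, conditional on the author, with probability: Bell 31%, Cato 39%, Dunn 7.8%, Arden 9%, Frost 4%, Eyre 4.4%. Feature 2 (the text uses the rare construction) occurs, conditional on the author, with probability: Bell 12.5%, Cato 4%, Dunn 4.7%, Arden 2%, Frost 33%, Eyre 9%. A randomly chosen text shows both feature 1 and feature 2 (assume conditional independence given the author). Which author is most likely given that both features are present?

Bell

Compute prior × likelihood for every hypothesis:
  Bell: 0.12 × 0.31 × 0.125 = 0.00465
  Cato: 0.1015 × 0.39 × 0.04 = 0.0015834
  Dunn: 0.1445 × 0.078 × 0.047 = 0.000529737
  Arden: 0.1805 × 0.09 × 0.02 = 0.0003249
  Frost: 0.198 × 0.04 × 0.33 = 0.0026136
  Eyre: 0.2555 × 0.044 × 0.09 = 0.00101178
Total = 0.010713417.
Largest term belongs to Bell, so Bell is most probable.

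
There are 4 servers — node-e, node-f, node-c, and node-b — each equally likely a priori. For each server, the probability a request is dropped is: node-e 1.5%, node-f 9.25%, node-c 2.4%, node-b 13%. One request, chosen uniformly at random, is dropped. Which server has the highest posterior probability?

node-b

With a uniform prior (1/4 each), posterior ∝ likelihood:
  node-e: 0.015
  node-f: 0.0925
  node-c: 0.024
  node-b: 0.13
Sum = 0.2615.
Largest term belongs to node-b, so node-b is most probable.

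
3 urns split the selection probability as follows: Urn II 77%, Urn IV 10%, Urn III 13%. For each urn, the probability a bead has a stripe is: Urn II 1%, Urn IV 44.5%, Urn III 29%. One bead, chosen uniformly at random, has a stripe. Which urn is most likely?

By Bayes' rule, posterior ∝ prior × likelihood:
  Urn II: 0.77 × 0.01 = 0.0077
  Urn IV: 0.1 × 0.445 = 0.0445
  Urn III: 0.13 × 0.29 = 0.0377
Normalizing constant = 0.0899.
Largest term belongs to Urn IV, so Urn IV is most probable.

Urn IV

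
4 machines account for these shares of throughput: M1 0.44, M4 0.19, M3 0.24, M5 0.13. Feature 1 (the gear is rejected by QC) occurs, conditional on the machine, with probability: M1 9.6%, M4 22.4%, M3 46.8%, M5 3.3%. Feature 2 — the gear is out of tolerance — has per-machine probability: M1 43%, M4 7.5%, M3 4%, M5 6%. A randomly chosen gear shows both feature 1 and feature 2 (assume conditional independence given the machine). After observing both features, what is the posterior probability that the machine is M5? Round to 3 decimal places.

Unnormalized posteriors (prior × likelihood):
  M1: 0.44 × 0.096 × 0.43 = 0.0181632
  M4: 0.19 × 0.224 × 0.075 = 0.003192
  M3: 0.24 × 0.468 × 0.04 = 0.0044928
  M5: 0.13 × 0.033 × 0.06 = 0.0002574
Sum = 0.0261054.
P(M5 | evidence) = 0.0002574 / 0.0261054 ≈ 0.010.

0.010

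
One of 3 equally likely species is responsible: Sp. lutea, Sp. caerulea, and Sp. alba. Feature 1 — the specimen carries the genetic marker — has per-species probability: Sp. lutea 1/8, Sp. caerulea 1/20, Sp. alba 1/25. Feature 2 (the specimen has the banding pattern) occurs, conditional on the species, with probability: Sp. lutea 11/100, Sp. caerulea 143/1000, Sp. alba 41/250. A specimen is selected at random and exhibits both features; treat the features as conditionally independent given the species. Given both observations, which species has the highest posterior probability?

Sp. lutea

With a uniform prior (1/3 each), posterior ∝ likelihood:
  Sp. lutea: 0.125 × 0.11 = 0.01375
  Sp. caerulea: 0.05 × 0.143 = 0.00715
  Sp. alba: 0.04 × 0.164 = 0.00656
Sum = 0.02746.
Largest term belongs to Sp. lutea, so Sp. lutea is most probable.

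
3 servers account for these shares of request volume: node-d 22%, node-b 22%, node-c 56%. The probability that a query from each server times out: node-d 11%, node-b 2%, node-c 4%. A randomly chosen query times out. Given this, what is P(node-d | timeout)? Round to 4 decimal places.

Unnormalized posteriors (prior × likelihood):
  node-d: 0.22 × 0.11 = 0.0242
  node-b: 0.22 × 0.02 = 0.0044
  node-c: 0.56 × 0.04 = 0.0224
Normalizing constant = 0.051.
P(node-d | evidence) = 0.0242 / 0.051 ≈ 0.4745.

0.4745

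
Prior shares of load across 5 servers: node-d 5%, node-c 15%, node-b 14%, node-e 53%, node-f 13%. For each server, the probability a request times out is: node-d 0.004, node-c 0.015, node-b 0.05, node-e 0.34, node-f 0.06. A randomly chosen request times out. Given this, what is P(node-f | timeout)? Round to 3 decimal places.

0.040

Prior × likelihood for each hypothesis:
  node-d: 0.05 × 0.004 = 0.0002
  node-c: 0.15 × 0.015 = 0.00225
  node-b: 0.14 × 0.05 = 0.007
  node-e: 0.53 × 0.34 = 0.1802
  node-f: 0.13 × 0.06 = 0.0078
Normalizing constant = 0.19745.
P(node-f | evidence) = 0.0078 / 0.19745 ≈ 0.040.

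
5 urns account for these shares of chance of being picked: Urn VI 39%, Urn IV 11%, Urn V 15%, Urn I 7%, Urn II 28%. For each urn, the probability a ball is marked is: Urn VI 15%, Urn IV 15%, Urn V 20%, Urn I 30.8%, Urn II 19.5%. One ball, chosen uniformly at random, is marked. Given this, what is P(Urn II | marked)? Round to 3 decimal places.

Unnormalized posteriors (prior × likelihood):
  Urn VI: 0.39 × 0.15 = 0.0585
  Urn IV: 0.11 × 0.15 = 0.0165
  Urn V: 0.15 × 0.2 = 0.03
  Urn I: 0.07 × 0.308 = 0.02156
  Urn II: 0.28 × 0.195 = 0.0546
Sum = 0.18116.
P(Urn II | evidence) = 0.0546 / 0.18116 ≈ 0.301.

0.301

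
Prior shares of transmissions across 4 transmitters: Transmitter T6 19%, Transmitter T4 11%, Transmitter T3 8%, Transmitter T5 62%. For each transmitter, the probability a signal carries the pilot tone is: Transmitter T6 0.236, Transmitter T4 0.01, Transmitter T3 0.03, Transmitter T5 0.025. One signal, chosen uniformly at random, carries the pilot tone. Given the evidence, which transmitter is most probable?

Transmitter T6

By Bayes' rule, posterior ∝ prior × likelihood:
  Transmitter T6: 0.19 × 0.236 = 0.04484
  Transmitter T4: 0.11 × 0.01 = 0.0011
  Transmitter T3: 0.08 × 0.03 = 0.0024
  Transmitter T5: 0.62 × 0.025 = 0.0155
Total = 0.06384.
Largest term belongs to Transmitter T6, so Transmitter T6 is most probable.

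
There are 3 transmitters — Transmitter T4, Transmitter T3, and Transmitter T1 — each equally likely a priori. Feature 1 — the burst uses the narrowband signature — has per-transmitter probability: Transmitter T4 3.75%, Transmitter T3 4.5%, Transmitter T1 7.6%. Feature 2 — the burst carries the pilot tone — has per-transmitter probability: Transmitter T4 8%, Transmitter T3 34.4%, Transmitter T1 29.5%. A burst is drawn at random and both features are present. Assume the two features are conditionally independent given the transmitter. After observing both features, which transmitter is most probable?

Since the prior is uniform, the posterior is proportional to the likelihood:
  Transmitter T4: 0.0375 × 0.08 = 0.003
  Transmitter T3: 0.045 × 0.344 = 0.01548
  Transmitter T1: 0.076 × 0.295 = 0.02242
Total = 0.0409.
Largest term belongs to Transmitter T1, so Transmitter T1 is most probable.

Transmitter T1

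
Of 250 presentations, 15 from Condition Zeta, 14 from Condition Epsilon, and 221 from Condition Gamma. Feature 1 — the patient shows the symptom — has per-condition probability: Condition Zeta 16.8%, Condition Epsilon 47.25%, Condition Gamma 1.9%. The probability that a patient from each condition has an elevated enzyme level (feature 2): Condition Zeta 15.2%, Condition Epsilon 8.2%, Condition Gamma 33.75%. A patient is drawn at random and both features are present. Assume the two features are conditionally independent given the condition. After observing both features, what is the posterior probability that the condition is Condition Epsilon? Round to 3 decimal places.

Prior × likelihood for each hypothesis:
  Condition Zeta: 0.06 × 0.168 × 0.152 = 0.00153216
  Condition Epsilon: 0.056 × 0.4725 × 0.082 = 0.00216972
  Condition Gamma: 0.884 × 0.019 × 0.3375 = 0.00566865
Total = 0.00937053.
P(Condition Epsilon | evidence) = 0.00216972 / 0.00937053 ≈ 0.232.

0.232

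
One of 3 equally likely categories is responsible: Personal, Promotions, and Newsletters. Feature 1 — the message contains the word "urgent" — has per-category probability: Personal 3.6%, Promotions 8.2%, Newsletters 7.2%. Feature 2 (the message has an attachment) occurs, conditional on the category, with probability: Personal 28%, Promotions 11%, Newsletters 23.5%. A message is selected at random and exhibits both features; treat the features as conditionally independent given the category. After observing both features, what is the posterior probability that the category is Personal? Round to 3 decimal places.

0.280

Since the prior is uniform, the posterior is proportional to the likelihood:
  Personal: 0.036 × 0.28 = 0.01008
  Promotions: 0.082 × 0.11 = 0.00902
  Newsletters: 0.072 × 0.235 = 0.01692
Normalizing constant = 0.03602.
P(Personal | evidence) = 0.01008 / 0.03602 ≈ 0.280.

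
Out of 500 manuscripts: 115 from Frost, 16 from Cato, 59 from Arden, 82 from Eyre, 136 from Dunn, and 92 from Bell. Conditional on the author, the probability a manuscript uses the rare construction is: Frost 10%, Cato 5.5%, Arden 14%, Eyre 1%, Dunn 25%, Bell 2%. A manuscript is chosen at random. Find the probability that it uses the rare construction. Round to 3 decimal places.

Compute prior × likelihood for every hypothesis:
  Frost: 0.23 × 0.1 = 0.023
  Cato: 0.032 × 0.055 = 0.00176
  Arden: 0.118 × 0.14 = 0.01652
  Eyre: 0.164 × 0.01 = 0.00164
  Dunn: 0.272 × 0.25 = 0.068
  Bell: 0.184 × 0.02 = 0.00368
P(rare-form) = 0.023 + 0.00176 + 0.01652 + 0.00164 + 0.068 + 0.00368 = 0.1146 → 0.115.

0.115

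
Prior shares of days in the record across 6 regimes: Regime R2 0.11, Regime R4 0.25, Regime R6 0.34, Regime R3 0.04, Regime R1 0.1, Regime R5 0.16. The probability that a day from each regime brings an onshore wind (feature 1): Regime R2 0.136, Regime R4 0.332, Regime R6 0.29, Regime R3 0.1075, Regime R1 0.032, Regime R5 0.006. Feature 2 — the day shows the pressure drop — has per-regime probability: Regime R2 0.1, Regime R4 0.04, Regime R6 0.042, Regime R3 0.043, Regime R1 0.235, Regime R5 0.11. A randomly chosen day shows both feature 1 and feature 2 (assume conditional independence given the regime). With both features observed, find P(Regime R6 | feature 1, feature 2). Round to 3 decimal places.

By Bayes' rule, posterior ∝ prior × likelihood:
  Regime R2: 0.11 × 0.136 × 0.1 = 0.001496
  Regime R4: 0.25 × 0.332 × 0.04 = 0.00332
  Regime R6: 0.34 × 0.29 × 0.042 = 0.0041412
  Regime R3: 0.04 × 0.1075 × 0.043 = 0.0001849
  Regime R1: 0.1 × 0.032 × 0.235 = 0.000752
  Regime R5: 0.16 × 0.006 × 0.11 = 0.0001056
Normalizing constant = 0.0099997.
P(Regime R6 | evidence) = 0.0041412 / 0.0099997 ≈ 0.414.

0.414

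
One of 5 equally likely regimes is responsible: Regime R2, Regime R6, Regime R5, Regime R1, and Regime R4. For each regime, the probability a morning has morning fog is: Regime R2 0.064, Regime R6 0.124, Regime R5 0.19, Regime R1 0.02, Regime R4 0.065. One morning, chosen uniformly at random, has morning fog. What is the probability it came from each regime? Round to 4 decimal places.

With a uniform prior (1/5 each), posterior ∝ likelihood:
  Regime R2: 0.064
  Regime R6: 0.124
  Regime R5: 0.19
  Regime R1: 0.02
  Regime R4: 0.065
Total = 0.463.
P(Regime R2 | fog) = 0.064/0.463 ≈ 0.1382
P(Regime R6 | fog) = 0.124/0.463 ≈ 0.2678
P(Regime R5 | fog) = 0.19/0.463 ≈ 0.4104
P(Regime R1 | fog) = 0.02/0.463 ≈ 0.0432
P(Regime R4 | fog) = 0.065/0.463 ≈ 0.1404

Regime R2 0.1382, Regime R6 0.2678, Regime R5 0.4104, Regime R1 0.0432, Regime R4 0.1404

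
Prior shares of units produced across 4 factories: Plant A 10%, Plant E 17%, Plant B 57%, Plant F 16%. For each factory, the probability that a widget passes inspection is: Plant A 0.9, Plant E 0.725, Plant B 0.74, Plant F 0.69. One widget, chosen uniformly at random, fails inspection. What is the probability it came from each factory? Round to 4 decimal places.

Plant A 0.0393, Plant E 0.1837, Plant B 0.5822, Plant F 0.1949

Taking complements, P(nonconforming | each) = Plant A 0.1, Plant E 0.275, Plant B 0.26, Plant F 0.31.
By Bayes' rule, posterior ∝ prior × likelihood:
  Plant A: 0.1 × 0.1 = 0.01
  Plant E: 0.17 × 0.275 = 0.04675
  Plant B: 0.57 × 0.26 = 0.1482
  Plant F: 0.16 × 0.31 = 0.0496
Sum = 0.25455.
P(Plant A | nonconforming) = 0.01/0.25455 ≈ 0.0393
P(Plant E | nonconforming) = 0.04675/0.25455 ≈ 0.1837
P(Plant B | nonconforming) = 0.1482/0.25455 ≈ 0.5822
P(Plant F | nonconforming) = 0.0496/0.25455 ≈ 0.1949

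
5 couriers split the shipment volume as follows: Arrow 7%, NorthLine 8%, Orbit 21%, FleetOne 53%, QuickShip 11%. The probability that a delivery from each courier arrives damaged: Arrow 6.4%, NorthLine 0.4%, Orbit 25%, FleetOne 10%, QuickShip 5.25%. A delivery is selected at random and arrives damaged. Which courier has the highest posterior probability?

FleetOne

Prior × likelihood for each hypothesis:
  Arrow: 0.07 × 0.064 = 0.00448
  NorthLine: 0.08 × 0.004 = 0.00032
  Orbit: 0.21 × 0.25 = 0.0525
  FleetOne: 0.53 × 0.1 = 0.053
  QuickShip: 0.11 × 0.0525 = 0.005775
Total = 0.116075.
Largest term belongs to FleetOne, so FleetOne is most probable.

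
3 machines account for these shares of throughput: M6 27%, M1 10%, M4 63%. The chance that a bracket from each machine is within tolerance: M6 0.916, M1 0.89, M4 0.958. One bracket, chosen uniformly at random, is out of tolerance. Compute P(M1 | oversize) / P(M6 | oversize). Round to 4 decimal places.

Taking complements, P(oversize | each) = M6 0.084, M1 0.11, M4 0.042.
Unnormalized posteriors (prior × likelihood):
  M6: 0.27 × 0.084 = 0.02268
  M1: 0.1 × 0.11 = 0.011
  M4: 0.63 × 0.042 = 0.02646
Normalizing constant = 0.06014.
The ratio is 0.011 / 0.02268 (the normalizer cancels) = 0.4850.

0.4850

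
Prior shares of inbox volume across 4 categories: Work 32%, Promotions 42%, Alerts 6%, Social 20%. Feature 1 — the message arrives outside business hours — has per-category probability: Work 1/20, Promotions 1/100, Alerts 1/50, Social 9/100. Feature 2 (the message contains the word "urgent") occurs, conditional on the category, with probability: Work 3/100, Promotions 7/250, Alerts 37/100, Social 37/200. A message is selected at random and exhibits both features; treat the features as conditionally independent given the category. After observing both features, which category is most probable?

By Bayes' rule, posterior ∝ prior × likelihood:
  Work: 0.32 × 0.05 × 0.03 = 0.00048
  Promotions: 0.42 × 0.01 × 0.028 = 0.0001176
  Alerts: 0.06 × 0.02 × 0.37 = 0.000444
  Social: 0.2 × 0.09 × 0.185 = 0.00333
Total = 0.0043716.
Largest term belongs to Social, so Social is most probable.

Social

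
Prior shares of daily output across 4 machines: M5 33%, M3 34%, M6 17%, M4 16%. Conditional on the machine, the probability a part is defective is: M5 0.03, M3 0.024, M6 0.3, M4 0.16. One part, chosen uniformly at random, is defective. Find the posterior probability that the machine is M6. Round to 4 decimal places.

0.5388

Unnormalized posteriors (prior × likelihood):
  M5: 0.33 × 0.03 = 0.0099
  M3: 0.34 × 0.024 = 0.00816
  M6: 0.17 × 0.3 = 0.051
  M4: 0.16 × 0.16 = 0.0256
Normalizing constant = 0.09466.
P(M6 | evidence) = 0.051 / 0.09466 ≈ 0.5388.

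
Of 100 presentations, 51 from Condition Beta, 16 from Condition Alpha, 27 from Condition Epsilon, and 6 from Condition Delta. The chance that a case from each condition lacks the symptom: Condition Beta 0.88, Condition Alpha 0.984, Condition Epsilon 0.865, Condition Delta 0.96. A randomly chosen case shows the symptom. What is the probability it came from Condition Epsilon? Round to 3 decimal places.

Taking complements, P(symptomatic | each) = Condition Beta 0.12, Condition Alpha 0.016, Condition Epsilon 0.135, Condition Delta 0.04.
Prior × likelihood for each hypothesis:
  Condition Beta: 0.51 × 0.12 = 0.0612
  Condition Alpha: 0.16 × 0.016 = 0.00256
  Condition Epsilon: 0.27 × 0.135 = 0.03645
  Condition Delta: 0.06 × 0.04 = 0.0024
Sum = 0.10261.
P(Condition Epsilon | evidence) = 0.03645 / 0.10261 ≈ 0.355.

0.355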